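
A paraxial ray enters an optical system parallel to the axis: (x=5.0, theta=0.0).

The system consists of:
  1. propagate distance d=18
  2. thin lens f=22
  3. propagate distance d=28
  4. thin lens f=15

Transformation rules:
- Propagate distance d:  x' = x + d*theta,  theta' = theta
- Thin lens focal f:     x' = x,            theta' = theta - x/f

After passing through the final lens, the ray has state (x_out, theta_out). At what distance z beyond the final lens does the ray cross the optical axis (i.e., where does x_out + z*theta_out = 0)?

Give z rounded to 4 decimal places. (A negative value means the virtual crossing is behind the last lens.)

Answer: -10.0000

Derivation:
Initial: x=5.0000 theta=0.0000
After 1 (propagate distance d=18): x=5.0000 theta=0.0000
After 2 (thin lens f=22): x=5.0000 theta=-5/22 (≈-0.2273)
After 3 (propagate distance d=28): x=-15/11 (≈-1.3636) theta=-5/22 (≈-0.2273)
After 4 (thin lens f=15): x=-15/11 (≈-1.3636) theta=-3/22 (≈-0.1364)
z_focus = -x_out/theta_out = -(-15/11)/(-3/22) = -10.0000
Rounded to 4 decimal places: z = -10.0000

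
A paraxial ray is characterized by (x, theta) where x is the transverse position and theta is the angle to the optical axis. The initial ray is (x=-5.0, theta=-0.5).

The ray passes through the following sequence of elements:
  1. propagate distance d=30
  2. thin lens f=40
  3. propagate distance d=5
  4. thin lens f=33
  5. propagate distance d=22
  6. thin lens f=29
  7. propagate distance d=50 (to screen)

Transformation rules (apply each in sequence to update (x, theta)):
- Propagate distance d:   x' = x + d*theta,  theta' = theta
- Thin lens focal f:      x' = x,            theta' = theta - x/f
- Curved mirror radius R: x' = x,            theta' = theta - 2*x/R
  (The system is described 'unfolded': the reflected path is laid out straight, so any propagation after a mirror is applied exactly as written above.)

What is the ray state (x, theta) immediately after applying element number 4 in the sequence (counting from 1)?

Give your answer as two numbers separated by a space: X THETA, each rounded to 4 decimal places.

Initial: x=-5.0000 theta=-0.5000
After 1 (propagate distance d=30): x=-20.0000 theta=-0.5000
After 2 (thin lens f=40): x=-20.0000 theta=0.0000
After 3 (propagate distance d=5): x=-20.0000 theta=0.0000
After 4 (thin lens f=33): x=-20.0000 theta=20/33 (≈0.6061)
Rounded to 4 decimal places: x = -20.0000, theta = 0.6061

Answer: -20.0000 0.6061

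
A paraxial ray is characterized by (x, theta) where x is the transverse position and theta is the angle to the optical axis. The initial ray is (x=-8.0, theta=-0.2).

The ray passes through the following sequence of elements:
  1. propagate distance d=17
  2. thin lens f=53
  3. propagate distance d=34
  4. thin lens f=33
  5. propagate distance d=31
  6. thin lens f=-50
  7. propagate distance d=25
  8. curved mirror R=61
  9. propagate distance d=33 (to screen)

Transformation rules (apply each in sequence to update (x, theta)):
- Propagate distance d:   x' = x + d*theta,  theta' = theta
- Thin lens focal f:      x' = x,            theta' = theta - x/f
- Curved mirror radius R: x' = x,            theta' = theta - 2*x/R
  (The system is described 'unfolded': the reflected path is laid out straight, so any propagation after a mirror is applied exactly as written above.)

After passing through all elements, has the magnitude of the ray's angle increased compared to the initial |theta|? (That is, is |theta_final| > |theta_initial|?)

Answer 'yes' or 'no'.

Initial: x=-8.0000 theta=-0.2000
After 1 (propagate distance d=17): x=-11.4000 theta=-0.2000
After 2 (thin lens f=53): x=-11.4000 theta=4/265 (≈0.0151)
After 3 (propagate distance d=34): x=-577/53 (≈-10.8868) theta=4/265 (≈0.0151)
After 4 (thin lens f=33): x=-577/53 (≈-10.8868) theta=3017/8745 (≈0.3450)
After 5 (propagate distance d=31): x=-1678/8745 (≈-0.1919) theta=3017/8745 (≈0.3450)
After 6 (thin lens f=-50): x=-1678/8745 (≈-0.1919) theta=24862/72875 (≈0.3412)
After 7 (propagate distance d=25): x=6628/795 (≈8.3371) theta=24862/72875 (≈0.3412)
After 8 (curved mirror R=61): x=6628/795 (≈8.3371) theta=904346/13336125 (≈0.0678)
After 9 (propagate distance d=33 (to screen)): x=12820738/1212375 (≈10.5749) theta=904346/13336125 (≈0.0678)
|theta_initial|=0.2000 |theta_final|=904346/13336125 (≈0.0678) -> not increased

Answer: no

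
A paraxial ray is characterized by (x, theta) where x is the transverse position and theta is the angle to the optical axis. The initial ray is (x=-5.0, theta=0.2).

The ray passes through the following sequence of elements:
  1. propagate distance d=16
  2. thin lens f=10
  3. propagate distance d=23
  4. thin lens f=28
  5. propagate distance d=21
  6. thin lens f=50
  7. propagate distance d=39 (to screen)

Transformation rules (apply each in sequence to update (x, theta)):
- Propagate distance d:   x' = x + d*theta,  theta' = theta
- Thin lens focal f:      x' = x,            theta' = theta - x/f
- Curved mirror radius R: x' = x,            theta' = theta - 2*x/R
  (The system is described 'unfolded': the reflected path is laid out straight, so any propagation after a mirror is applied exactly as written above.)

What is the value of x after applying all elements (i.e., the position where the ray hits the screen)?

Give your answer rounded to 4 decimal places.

Initial: x=-5.0000 theta=0.2000
After 1 (propagate distance d=16): x=-1.8000 theta=0.2000
After 2 (thin lens f=10): x=-1.8000 theta=0.3800
After 3 (propagate distance d=23): x=6.9400 theta=0.3800
After 4 (thin lens f=28): x=6.9400 theta=37/280 (≈0.1321)
After 5 (propagate distance d=21): x=9.7150 theta=37/280 (≈0.1321)
After 6 (thin lens f=50): x=9.7150 theta=-4351/70000 (≈-0.0622)
After 7 (propagate distance d=39 (to screen)): x=510361/70000 (≈7.2909) theta=-4351/70000 (≈-0.0622)
Rounded to 4 decimal places: x = 7.2909

Answer: 7.2909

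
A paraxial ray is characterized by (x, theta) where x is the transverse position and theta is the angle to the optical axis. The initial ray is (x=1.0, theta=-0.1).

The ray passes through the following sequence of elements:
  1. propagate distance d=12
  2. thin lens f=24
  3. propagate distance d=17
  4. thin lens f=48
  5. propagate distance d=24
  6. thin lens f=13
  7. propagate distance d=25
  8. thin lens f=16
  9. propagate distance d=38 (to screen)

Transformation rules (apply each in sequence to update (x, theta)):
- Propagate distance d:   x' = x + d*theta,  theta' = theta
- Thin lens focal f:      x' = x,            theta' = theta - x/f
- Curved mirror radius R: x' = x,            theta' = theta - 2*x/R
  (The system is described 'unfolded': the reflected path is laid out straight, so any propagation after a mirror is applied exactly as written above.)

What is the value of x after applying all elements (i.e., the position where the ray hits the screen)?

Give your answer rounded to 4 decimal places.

Answer: 4.8930

Derivation:
Initial: x=1.0000 theta=-0.1000
After 1 (propagate distance d=12): x=-0.2000 theta=-0.1000
After 2 (thin lens f=24): x=-0.2000 theta=-11/120 (≈-0.0917)
After 3 (propagate distance d=17): x=-211/120 (≈-1.7583) theta=-11/120 (≈-0.0917)
After 4 (thin lens f=48): x=-211/120 (≈-1.7583) theta=-317/5760 (≈-0.0550)
After 5 (propagate distance d=24): x=-739/240 (≈-3.0792) theta=-317/5760 (≈-0.0550)
After 6 (thin lens f=13): x=-739/240 (≈-3.0792) theta=2723/14976 (≈0.1818)
After 7 (propagate distance d=25): x=109807/74880 (≈1.4664) theta=2723/14976 (≈0.1818)
After 8 (thin lens f=16): x=109807/74880 (≈1.4664) theta=36011/399360 (≈0.0902)
After 9 (propagate distance d=38 (to screen)): x=2931083/599040 (≈4.8930) theta=36011/399360 (≈0.0902)
Rounded to 4 decimal places: x = 4.8930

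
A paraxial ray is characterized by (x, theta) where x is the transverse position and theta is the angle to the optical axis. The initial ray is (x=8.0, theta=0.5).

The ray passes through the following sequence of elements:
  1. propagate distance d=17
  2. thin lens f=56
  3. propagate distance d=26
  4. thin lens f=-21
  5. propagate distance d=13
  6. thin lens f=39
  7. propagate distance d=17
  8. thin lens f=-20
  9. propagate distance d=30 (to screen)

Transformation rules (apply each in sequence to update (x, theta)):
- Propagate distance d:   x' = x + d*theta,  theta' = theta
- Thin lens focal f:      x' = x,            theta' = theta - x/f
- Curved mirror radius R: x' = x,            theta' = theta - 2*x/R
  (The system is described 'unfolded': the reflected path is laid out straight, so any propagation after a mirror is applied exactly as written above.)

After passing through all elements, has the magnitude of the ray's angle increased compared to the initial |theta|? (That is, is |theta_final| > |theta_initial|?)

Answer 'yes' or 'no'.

Answer: yes

Derivation:
Initial: x=8.0000 theta=0.5000
After 1 (propagate distance d=17): x=16.5000 theta=0.5000
After 2 (thin lens f=56): x=16.5000 theta=23/112 (≈0.2054)
After 3 (propagate distance d=26): x=1223/56 (≈21.8393) theta=23/112 (≈0.2054)
After 4 (thin lens f=-21): x=1223/56 (≈21.8393) theta=2929/2352 (≈1.2453)
After 5 (propagate distance d=13): x=89443/2352 (≈38.0285) theta=2929/2352 (≈1.2453)
After 6 (thin lens f=39): x=89443/2352 (≈38.0285) theta=6197/22932 (≈0.2702)
After 7 (propagate distance d=17): x=3909673/91728 (≈42.6225) theta=6197/22932 (≈0.2702)
After 8 (thin lens f=-20): x=3909673/91728 (≈42.6225) theta=4405433/1834560 (≈2.4014)
After 9 (propagate distance d=30 (to screen)): x=21035645/183456 (≈114.6632) theta=4405433/1834560 (≈2.4014)
|theta_initial|=0.5000 |theta_final|=4405433/1834560 (≈2.4014) -> increased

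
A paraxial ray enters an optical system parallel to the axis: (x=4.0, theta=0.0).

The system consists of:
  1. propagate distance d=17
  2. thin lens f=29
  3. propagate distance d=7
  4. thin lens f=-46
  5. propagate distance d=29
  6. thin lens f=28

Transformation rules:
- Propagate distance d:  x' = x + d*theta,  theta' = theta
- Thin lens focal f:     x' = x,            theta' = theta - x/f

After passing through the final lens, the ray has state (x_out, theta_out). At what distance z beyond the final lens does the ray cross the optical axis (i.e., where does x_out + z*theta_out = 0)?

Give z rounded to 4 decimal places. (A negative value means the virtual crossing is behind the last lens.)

Initial: x=4.0000 theta=0.0000
After 1 (propagate distance d=17): x=4.0000 theta=0.0000
After 2 (thin lens f=29): x=4.0000 theta=-4/29 (≈-0.1379)
After 3 (propagate distance d=7): x=88/29 (≈3.0345) theta=-4/29 (≈-0.1379)
After 4 (thin lens f=-46): x=88/29 (≈3.0345) theta=-48/667 (≈-0.0720)
After 5 (propagate distance d=29): x=632/667 (≈0.9475) theta=-48/667 (≈-0.0720)
After 6 (thin lens f=28): x=632/667 (≈0.9475) theta=-494/4669 (≈-0.1058)
z_focus = -x_out/theta_out = -(632/667)/(-494/4669) = 2212/247 ≈ 8.9555
Rounded to 4 decimal places: z = 8.9555

Answer: 8.9555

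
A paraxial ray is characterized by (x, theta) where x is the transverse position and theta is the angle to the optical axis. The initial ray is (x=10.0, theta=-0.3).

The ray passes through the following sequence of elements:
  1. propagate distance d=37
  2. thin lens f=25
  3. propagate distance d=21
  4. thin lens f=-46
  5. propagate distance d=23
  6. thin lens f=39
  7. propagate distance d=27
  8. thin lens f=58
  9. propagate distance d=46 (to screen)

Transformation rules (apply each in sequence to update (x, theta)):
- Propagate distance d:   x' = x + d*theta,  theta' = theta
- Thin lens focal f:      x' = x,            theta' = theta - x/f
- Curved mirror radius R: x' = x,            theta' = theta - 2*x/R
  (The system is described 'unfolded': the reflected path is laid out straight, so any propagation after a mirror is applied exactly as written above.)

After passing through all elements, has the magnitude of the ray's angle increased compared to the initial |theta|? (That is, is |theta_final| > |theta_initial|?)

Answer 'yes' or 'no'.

Answer: no

Derivation:
Initial: x=10.0000 theta=-0.3000
After 1 (propagate distance d=37): x=-1.1000 theta=-0.3000
After 2 (thin lens f=25): x=-1.1000 theta=-0.2560
After 3 (propagate distance d=21): x=-6.4760 theta=-0.2560
After 4 (thin lens f=-46): x=-6.4760 theta=-4563/11500 (≈-0.3968)
After 5 (propagate distance d=23): x=-15.6020 theta=-4563/11500 (≈-0.3968)
After 6 (thin lens f=39): x=-15.6020 theta=733/224250 (≈0.0033)
After 7 (propagate distance d=27): x=-463861/29900 (≈-15.5137) theta=733/224250 (≈0.0033)
After 8 (thin lens f=58): x=-463861/29900 (≈-15.5137) theta=7042943/26013000 (≈0.2707)
After 9 (propagate distance d=46 (to screen)): x=-19895923/6503250 (≈-3.0594) theta=7042943/26013000 (≈0.2707)
|theta_initial|=0.3000 |theta_final|=7042943/26013000 (≈0.2707) -> not increased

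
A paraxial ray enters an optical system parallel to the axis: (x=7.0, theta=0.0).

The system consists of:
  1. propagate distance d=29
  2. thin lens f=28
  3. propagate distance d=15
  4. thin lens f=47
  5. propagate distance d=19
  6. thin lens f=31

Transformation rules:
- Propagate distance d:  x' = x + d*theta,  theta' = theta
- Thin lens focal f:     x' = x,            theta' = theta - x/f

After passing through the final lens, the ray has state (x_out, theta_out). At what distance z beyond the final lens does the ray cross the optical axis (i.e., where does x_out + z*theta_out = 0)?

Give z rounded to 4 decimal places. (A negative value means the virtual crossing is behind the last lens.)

Answer: -12.3208

Derivation:
Initial: x=7.0000 theta=0.0000
After 1 (propagate distance d=29): x=7.0000 theta=0.0000
After 2 (thin lens f=28): x=7.0000 theta=-0.2500
After 3 (propagate distance d=15): x=3.2500 theta=-0.2500
After 4 (thin lens f=47): x=3.2500 theta=-15/47 (≈-0.3191)
After 5 (propagate distance d=19): x=-529/188 (≈-2.8138) theta=-15/47 (≈-0.3191)
After 6 (thin lens f=31): x=-529/188 (≈-2.8138) theta=-1331/5828 (≈-0.2284)
z_focus = -x_out/theta_out = -(-529/188)/(-1331/5828) = -16399/1331 ≈ -12.3208
Rounded to 4 decimal places: z = -12.3208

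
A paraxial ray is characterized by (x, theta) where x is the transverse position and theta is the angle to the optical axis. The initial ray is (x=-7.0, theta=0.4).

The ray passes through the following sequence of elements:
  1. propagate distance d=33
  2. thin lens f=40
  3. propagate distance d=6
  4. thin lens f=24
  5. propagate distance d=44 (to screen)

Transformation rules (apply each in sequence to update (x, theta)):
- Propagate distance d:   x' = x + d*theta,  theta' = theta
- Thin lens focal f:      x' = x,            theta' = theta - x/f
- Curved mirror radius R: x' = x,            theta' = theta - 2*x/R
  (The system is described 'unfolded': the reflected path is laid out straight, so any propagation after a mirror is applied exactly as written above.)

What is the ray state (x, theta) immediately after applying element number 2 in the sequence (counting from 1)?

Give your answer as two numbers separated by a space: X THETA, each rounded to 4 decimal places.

Answer: 6.2000 0.2450

Derivation:
Initial: x=-7.0000 theta=0.4000
After 1 (propagate distance d=33): x=6.2000 theta=0.4000
After 2 (thin lens f=40): x=6.2000 theta=0.2450
Rounded to 4 decimal places: x = 6.2000, theta = 0.2450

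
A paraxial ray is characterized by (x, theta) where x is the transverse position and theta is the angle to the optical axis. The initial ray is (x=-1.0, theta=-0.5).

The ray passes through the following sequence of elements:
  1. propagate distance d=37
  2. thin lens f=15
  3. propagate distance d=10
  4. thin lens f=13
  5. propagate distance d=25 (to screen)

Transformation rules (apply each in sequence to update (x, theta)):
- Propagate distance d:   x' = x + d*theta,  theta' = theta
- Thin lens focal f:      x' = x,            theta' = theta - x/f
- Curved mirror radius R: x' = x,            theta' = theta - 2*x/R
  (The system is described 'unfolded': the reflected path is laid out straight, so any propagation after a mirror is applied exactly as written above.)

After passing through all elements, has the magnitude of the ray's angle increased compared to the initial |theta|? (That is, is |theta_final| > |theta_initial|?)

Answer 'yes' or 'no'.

Answer: yes

Derivation:
Initial: x=-1.0000 theta=-0.5000
After 1 (propagate distance d=37): x=-19.5000 theta=-0.5000
After 2 (thin lens f=15): x=-19.5000 theta=0.8000
After 3 (propagate distance d=10): x=-11.5000 theta=0.8000
After 4 (thin lens f=13): x=-11.5000 theta=219/130 (≈1.6846)
After 5 (propagate distance d=25 (to screen)): x=398/13 (≈30.6154) theta=219/130 (≈1.6846)
|theta_initial|=0.5000 |theta_final|=219/130 (≈1.6846) -> increased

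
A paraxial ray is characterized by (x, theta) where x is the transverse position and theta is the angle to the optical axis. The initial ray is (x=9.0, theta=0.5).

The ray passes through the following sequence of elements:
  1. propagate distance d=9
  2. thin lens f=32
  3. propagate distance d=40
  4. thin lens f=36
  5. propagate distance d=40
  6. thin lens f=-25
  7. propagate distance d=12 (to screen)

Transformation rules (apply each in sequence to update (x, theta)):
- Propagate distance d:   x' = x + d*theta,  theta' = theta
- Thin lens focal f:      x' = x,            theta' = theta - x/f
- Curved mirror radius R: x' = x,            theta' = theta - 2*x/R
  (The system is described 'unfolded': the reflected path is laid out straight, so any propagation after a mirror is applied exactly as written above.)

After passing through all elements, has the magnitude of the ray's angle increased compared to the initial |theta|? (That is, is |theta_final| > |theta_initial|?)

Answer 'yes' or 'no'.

Answer: no

Derivation:
Initial: x=9.0000 theta=0.5000
After 1 (propagate distance d=9): x=13.5000 theta=0.5000
After 2 (thin lens f=32): x=13.5000 theta=5/64 (≈0.0781)
After 3 (propagate distance d=40): x=16.6250 theta=5/64 (≈0.0781)
After 4 (thin lens f=36): x=16.6250 theta=-221/576 (≈-0.3837)
After 5 (propagate distance d=40): x=23/18 (≈1.2778) theta=-221/576 (≈-0.3837)
After 6 (thin lens f=-25): x=23/18 (≈1.2778) theta=-4789/14400 (≈-0.3326)
After 7 (propagate distance d=12 (to screen)): x=-9767/3600 (≈-2.7131) theta=-4789/14400 (≈-0.3326)
|theta_initial|=0.5000 |theta_final|=4789/14400 (≈0.3326) -> not increased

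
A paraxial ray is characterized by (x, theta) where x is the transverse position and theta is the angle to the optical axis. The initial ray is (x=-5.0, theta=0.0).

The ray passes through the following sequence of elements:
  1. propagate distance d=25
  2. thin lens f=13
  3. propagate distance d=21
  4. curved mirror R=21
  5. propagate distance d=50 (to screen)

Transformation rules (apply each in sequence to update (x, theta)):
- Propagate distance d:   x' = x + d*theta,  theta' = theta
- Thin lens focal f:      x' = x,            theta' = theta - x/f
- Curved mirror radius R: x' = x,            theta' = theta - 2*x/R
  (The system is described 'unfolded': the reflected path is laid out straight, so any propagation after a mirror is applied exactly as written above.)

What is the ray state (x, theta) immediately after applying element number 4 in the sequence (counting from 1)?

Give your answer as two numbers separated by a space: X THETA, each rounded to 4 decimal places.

Answer: 3.0769 0.0916

Derivation:
Initial: x=-5.0000 theta=0.0000
After 1 (propagate distance d=25): x=-5.0000 theta=0.0000
After 2 (thin lens f=13): x=-5.0000 theta=5/13 (≈0.3846)
After 3 (propagate distance d=21): x=40/13 (≈3.0769) theta=5/13 (≈0.3846)
After 4 (curved mirror R=21): x=40/13 (≈3.0769) theta=25/273 (≈0.0916)
Rounded to 4 decimal places: x = 3.0769, theta = 0.0916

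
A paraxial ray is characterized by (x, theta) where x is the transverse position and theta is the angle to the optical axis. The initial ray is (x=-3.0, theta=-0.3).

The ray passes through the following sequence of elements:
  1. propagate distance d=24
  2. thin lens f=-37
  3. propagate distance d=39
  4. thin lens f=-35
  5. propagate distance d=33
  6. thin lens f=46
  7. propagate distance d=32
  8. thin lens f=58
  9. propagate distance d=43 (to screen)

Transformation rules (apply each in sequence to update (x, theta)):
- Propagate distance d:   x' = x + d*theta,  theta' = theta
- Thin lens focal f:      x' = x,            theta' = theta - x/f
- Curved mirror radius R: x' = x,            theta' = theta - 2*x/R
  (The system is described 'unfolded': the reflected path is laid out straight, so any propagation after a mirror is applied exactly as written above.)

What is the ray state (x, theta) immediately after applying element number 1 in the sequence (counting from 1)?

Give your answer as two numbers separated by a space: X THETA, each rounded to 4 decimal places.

Answer: -10.2000 -0.3000

Derivation:
Initial: x=-3.0000 theta=-0.3000
After 1 (propagate distance d=24): x=-10.2000 theta=-0.3000
Rounded to 4 decimal places: x = -10.2000, theta = -0.3000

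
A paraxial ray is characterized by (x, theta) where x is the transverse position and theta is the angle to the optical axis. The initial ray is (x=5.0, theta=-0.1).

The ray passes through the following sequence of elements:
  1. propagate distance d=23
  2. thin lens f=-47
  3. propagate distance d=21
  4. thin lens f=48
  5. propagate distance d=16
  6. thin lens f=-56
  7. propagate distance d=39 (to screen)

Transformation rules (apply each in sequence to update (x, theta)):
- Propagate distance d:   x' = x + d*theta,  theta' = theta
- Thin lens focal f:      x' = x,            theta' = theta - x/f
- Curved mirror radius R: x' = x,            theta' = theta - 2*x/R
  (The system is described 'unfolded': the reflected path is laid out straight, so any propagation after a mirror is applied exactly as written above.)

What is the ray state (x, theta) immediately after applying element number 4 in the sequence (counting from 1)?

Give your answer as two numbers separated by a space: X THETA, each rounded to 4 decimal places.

Answer: 1.8064 -0.0802

Derivation:
Initial: x=5.0000 theta=-0.1000
After 1 (propagate distance d=23): x=2.7000 theta=-0.1000
After 2 (thin lens f=-47): x=2.7000 theta=-2/47 (≈-0.0426)
After 3 (propagate distance d=21): x=849/470 (≈1.8064) theta=-2/47 (≈-0.0426)
After 4 (thin lens f=48): x=849/470 (≈1.8064) theta=-603/7520 (≈-0.0802)
Rounded to 4 decimal places: x = 1.8064, theta = -0.0802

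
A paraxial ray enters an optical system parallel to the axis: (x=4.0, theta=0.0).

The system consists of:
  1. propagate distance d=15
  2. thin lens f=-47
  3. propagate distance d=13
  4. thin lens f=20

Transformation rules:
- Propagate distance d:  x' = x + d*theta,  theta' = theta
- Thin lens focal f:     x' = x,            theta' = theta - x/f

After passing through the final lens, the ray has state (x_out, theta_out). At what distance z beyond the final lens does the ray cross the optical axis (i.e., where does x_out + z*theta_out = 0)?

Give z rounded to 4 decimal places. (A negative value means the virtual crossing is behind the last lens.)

Answer: 30.0000

Derivation:
Initial: x=4.0000 theta=0.0000
After 1 (propagate distance d=15): x=4.0000 theta=0.0000
After 2 (thin lens f=-47): x=4.0000 theta=4/47 (≈0.0851)
After 3 (propagate distance d=13): x=240/47 (≈5.1064) theta=4/47 (≈0.0851)
After 4 (thin lens f=20): x=240/47 (≈5.1064) theta=-8/47 (≈-0.1702)
z_focus = -x_out/theta_out = -(240/47)/(-8/47) = 30.0000
Rounded to 4 decimal places: z = 30.0000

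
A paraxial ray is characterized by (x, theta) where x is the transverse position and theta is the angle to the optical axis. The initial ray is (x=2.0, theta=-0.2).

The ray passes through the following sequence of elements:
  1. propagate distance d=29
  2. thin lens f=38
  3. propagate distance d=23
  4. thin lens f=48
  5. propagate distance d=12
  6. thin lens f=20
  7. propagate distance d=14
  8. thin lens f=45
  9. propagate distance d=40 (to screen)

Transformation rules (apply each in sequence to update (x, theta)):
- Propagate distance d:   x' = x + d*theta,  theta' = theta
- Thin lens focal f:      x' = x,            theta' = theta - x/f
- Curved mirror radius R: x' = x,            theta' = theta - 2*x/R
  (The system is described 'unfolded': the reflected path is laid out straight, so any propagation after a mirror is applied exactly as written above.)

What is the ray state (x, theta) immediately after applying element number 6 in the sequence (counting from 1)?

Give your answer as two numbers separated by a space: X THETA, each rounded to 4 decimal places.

Initial: x=2.0000 theta=-0.2000
After 1 (propagate distance d=29): x=-3.8000 theta=-0.2000
After 2 (thin lens f=38): x=-3.8000 theta=-0.1000
After 3 (propagate distance d=23): x=-6.1000 theta=-0.1000
After 4 (thin lens f=48): x=-6.1000 theta=13/480 (≈0.0271)
After 5 (propagate distance d=12): x=-5.7750 theta=13/480 (≈0.0271)
After 6 (thin lens f=20): x=-5.7750 theta=379/1200 (≈0.3158)
Rounded to 4 decimal places: x = -5.7750, theta = 0.3158

Answer: -5.7750 0.3158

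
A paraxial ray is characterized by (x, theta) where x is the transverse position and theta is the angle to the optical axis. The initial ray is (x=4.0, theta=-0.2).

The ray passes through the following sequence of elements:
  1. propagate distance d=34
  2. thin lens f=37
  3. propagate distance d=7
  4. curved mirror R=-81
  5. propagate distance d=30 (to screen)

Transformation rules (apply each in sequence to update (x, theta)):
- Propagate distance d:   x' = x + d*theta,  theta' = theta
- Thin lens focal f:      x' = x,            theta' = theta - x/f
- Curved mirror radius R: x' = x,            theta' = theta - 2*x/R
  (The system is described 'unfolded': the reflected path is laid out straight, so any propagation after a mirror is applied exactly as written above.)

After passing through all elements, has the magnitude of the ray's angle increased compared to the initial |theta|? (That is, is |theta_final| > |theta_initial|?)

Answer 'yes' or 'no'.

Answer: yes

Derivation:
Initial: x=4.0000 theta=-0.2000
After 1 (propagate distance d=34): x=-2.8000 theta=-0.2000
After 2 (thin lens f=37): x=-2.8000 theta=-23/185 (≈-0.1243)
After 3 (propagate distance d=7): x=-679/185 (≈-3.6703) theta=-23/185 (≈-0.1243)
After 4 (curved mirror R=-81): x=-679/185 (≈-3.6703) theta=-3221/14985 (≈-0.2149)
After 5 (propagate distance d=30 (to screen)): x=-50543/4995 (≈-10.1187) theta=-3221/14985 (≈-0.2149)
|theta_initial|=0.2000 |theta_final|=3221/14985 (≈0.2149) -> increased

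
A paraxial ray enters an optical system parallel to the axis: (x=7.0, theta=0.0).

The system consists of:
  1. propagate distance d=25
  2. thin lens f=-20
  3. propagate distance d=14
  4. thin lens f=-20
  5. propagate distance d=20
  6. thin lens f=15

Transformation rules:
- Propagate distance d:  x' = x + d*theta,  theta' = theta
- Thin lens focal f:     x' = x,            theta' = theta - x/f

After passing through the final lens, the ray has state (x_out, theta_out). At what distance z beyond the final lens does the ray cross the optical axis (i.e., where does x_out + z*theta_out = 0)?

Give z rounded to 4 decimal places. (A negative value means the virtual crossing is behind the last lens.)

Initial: x=7.0000 theta=0.0000
After 1 (propagate distance d=25): x=7.0000 theta=0.0000
After 2 (thin lens f=-20): x=7.0000 theta=0.3500
After 3 (propagate distance d=14): x=11.9000 theta=0.3500
After 4 (thin lens f=-20): x=11.9000 theta=0.9450
After 5 (propagate distance d=20): x=30.8000 theta=0.9450
After 6 (thin lens f=15): x=30.8000 theta=-133/120 (≈-1.1083)
z_focus = -x_out/theta_out = -(30.8000)/(-133/120) = 528/19 ≈ 27.7895
Rounded to 4 decimal places: z = 27.7895

Answer: 27.7895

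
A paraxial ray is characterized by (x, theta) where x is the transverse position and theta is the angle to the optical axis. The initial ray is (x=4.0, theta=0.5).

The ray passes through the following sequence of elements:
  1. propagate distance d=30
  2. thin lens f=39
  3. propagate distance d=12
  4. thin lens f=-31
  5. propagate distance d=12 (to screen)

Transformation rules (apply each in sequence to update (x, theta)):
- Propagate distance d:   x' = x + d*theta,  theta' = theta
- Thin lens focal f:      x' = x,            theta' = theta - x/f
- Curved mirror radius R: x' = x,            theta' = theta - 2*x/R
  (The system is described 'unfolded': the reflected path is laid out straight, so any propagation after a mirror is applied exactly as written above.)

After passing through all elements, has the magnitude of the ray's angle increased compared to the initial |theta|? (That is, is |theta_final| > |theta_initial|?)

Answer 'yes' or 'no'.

Answer: yes

Derivation:
Initial: x=4.0000 theta=0.5000
After 1 (propagate distance d=30): x=19.0000 theta=0.5000
After 2 (thin lens f=39): x=19.0000 theta=1/78 (≈0.0128)
After 3 (propagate distance d=12): x=249/13 (≈19.1538) theta=1/78 (≈0.0128)
After 4 (thin lens f=-31): x=249/13 (≈19.1538) theta=1525/2418 (≈0.6307)
After 5 (propagate distance d=12 (to screen)): x=10769/403 (≈26.7221) theta=1525/2418 (≈0.6307)
|theta_initial|=0.5000 |theta_final|=1525/2418 (≈0.6307) -> increased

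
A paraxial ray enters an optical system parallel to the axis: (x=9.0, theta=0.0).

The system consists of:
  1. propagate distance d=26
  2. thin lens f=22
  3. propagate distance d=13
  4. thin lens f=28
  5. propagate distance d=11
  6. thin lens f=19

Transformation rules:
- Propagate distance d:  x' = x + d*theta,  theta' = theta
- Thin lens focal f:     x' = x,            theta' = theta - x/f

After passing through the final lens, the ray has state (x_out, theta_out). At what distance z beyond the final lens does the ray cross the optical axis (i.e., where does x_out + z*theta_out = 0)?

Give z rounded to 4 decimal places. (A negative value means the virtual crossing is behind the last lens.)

Initial: x=9.0000 theta=0.0000
After 1 (propagate distance d=26): x=9.0000 theta=0.0000
After 2 (thin lens f=22): x=9.0000 theta=-9/22 (≈-0.4091)
After 3 (propagate distance d=13): x=81/22 (≈3.6818) theta=-9/22 (≈-0.4091)
After 4 (thin lens f=28): x=81/22 (≈3.6818) theta=-333/616 (≈-0.5406)
After 5 (propagate distance d=11): x=-1395/616 (≈-2.2646) theta=-333/616 (≈-0.5406)
After 6 (thin lens f=19): x=-1395/616 (≈-2.2646) theta=-1233/2926 (≈-0.4214)
z_focus = -x_out/theta_out = -(-1395/616)/(-1233/2926) = -2945/548 ≈ -5.3741
Rounded to 4 decimal places: z = -5.3741

Answer: -5.3741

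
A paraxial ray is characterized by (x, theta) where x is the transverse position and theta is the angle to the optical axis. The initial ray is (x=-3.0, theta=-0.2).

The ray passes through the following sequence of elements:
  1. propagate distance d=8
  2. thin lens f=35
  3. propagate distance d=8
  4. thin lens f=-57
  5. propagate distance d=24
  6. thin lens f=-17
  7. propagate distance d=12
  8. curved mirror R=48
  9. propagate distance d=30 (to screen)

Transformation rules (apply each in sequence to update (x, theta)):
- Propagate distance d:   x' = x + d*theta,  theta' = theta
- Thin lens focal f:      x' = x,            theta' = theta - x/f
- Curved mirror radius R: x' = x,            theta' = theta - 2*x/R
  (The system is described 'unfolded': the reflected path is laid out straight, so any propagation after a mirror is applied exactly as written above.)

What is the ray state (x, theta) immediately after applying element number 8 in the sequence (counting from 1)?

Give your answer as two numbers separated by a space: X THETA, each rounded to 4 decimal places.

Initial: x=-3.0000 theta=-0.2000
After 1 (propagate distance d=8): x=-4.6000 theta=-0.2000
After 2 (thin lens f=35): x=-4.6000 theta=-12/175 (≈-0.0686)
After 3 (propagate distance d=8): x=-901/175 (≈-5.1486) theta=-12/175 (≈-0.0686)
After 4 (thin lens f=-57): x=-901/175 (≈-5.1486) theta=-317/1995 (≈-0.1589)
After 5 (propagate distance d=24): x=-4257/475 (≈-8.9621) theta=-317/1995 (≈-0.1589)
After 6 (thin lens f=-17): x=-4257/475 (≈-8.9621) theta=-116342/169575 (≈-0.6861)
After 7 (propagate distance d=12): x=-971951/56525 (≈-17.1951) theta=-116342/169575 (≈-0.6861)
After 8 (curved mirror R=48): x=-971951/56525 (≈-17.1951) theta=8243/271320 (≈0.0304)
Rounded to 4 decimal places: x = -17.1951, theta = 0.0304

Answer: -17.1951 0.0304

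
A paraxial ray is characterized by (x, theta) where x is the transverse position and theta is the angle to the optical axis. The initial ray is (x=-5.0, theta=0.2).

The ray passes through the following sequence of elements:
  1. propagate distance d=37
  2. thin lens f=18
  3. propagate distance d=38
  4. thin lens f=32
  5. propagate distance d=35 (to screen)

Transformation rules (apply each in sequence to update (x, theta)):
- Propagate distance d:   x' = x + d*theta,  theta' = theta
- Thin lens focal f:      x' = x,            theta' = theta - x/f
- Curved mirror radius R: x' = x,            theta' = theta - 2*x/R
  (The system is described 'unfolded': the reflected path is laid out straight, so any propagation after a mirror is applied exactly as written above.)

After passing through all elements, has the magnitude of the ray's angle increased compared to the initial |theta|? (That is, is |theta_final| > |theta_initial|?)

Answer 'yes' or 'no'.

Initial: x=-5.0000 theta=0.2000
After 1 (propagate distance d=37): x=2.4000 theta=0.2000
After 2 (thin lens f=18): x=2.4000 theta=1/15 (≈0.0667)
After 3 (propagate distance d=38): x=74/15 (≈4.9333) theta=1/15 (≈0.0667)
After 4 (thin lens f=32): x=74/15 (≈4.9333) theta=-0.0875
After 5 (propagate distance d=35 (to screen)): x=449/240 (≈1.8708) theta=-0.0875
|theta_initial|=0.2000 |theta_final|=0.0875 -> not increased

Answer: no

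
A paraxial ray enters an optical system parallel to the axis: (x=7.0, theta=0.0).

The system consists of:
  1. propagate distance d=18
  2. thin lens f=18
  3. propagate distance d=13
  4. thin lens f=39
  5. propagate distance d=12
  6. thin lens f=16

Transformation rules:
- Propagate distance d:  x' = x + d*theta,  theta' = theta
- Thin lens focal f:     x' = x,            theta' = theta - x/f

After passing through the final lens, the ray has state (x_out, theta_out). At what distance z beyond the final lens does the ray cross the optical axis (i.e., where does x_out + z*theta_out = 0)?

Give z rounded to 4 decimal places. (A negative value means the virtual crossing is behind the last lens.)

Initial: x=7.0000 theta=0.0000
After 1 (propagate distance d=18): x=7.0000 theta=0.0000
After 2 (thin lens f=18): x=7.0000 theta=-7/18 (≈-0.3889)
After 3 (propagate distance d=13): x=35/18 (≈1.9444) theta=-7/18 (≈-0.3889)
After 4 (thin lens f=39): x=35/18 (≈1.9444) theta=-154/351 (≈-0.4387)
After 5 (propagate distance d=12): x=-259/78 (≈-3.3205) theta=-154/351 (≈-0.4387)
After 6 (thin lens f=16): x=-259/78 (≈-3.3205) theta=-2597/11232 (≈-0.2312)
z_focus = -x_out/theta_out = -(-259/78)/(-2597/11232) = -5328/371 ≈ -14.3612
Rounded to 4 decimal places: z = -14.3612

Answer: -14.3612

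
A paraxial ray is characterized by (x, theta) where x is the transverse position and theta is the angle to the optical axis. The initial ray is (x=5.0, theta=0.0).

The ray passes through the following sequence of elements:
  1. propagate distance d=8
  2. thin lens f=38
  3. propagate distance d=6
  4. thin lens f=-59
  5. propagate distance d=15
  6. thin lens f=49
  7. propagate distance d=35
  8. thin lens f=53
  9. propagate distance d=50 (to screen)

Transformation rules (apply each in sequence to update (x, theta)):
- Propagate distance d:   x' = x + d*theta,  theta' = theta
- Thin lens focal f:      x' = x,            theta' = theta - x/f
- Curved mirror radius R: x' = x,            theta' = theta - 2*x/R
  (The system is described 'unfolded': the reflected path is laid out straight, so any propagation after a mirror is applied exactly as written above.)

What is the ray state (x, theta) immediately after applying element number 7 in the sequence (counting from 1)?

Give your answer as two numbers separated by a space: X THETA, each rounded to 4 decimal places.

Answer: -1.1625 -0.1277

Derivation:
Initial: x=5.0000 theta=0.0000
After 1 (propagate distance d=8): x=5.0000 theta=0.0000
After 2 (thin lens f=38): x=5.0000 theta=-5/38 (≈-0.1316)
After 3 (propagate distance d=6): x=80/19 (≈4.2105) theta=-5/38 (≈-0.1316)
After 4 (thin lens f=-59): x=80/19 (≈4.2105) theta=-135/2242 (≈-0.0602)
After 5 (propagate distance d=15): x=7415/2242 (≈3.3073) theta=-135/2242 (≈-0.0602)
After 6 (thin lens f=49): x=7415/2242 (≈3.3073) theta=-7015/54929 (≈-0.1277)
After 7 (propagate distance d=35): x=-18245/15694 (≈-1.1625) theta=-7015/54929 (≈-0.1277)
Rounded to 4 decimal places: x = -1.1625, theta = -0.1277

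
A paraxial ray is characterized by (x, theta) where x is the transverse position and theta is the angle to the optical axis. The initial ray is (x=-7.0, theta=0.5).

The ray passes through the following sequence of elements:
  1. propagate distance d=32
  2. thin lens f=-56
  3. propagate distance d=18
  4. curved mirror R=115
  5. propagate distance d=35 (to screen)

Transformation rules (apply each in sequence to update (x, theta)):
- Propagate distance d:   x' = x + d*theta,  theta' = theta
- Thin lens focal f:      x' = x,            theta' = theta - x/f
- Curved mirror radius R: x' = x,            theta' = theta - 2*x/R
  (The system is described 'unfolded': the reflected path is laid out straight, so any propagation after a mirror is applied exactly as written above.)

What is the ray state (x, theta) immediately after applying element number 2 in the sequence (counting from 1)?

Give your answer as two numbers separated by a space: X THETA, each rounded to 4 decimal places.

Answer: 9.0000 0.6607

Derivation:
Initial: x=-7.0000 theta=0.5000
After 1 (propagate distance d=32): x=9.0000 theta=0.5000
After 2 (thin lens f=-56): x=9.0000 theta=37/56 (≈0.6607)
Rounded to 4 decimal places: x = 9.0000, theta = 0.6607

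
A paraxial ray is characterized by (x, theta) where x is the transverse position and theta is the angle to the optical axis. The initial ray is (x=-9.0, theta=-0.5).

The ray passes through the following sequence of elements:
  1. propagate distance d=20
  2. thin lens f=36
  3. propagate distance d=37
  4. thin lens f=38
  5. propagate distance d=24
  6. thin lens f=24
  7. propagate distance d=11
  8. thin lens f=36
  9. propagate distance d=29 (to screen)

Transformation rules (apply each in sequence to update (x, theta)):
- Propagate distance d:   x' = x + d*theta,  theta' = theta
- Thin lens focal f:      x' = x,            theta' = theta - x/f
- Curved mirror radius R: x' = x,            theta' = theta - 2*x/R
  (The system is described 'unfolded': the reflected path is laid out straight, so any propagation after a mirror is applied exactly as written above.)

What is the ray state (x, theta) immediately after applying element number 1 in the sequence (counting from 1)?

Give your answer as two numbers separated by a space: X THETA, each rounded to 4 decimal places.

Answer: -19.0000 -0.5000

Derivation:
Initial: x=-9.0000 theta=-0.5000
After 1 (propagate distance d=20): x=-19.0000 theta=-0.5000
Rounded to 4 decimal places: x = -19.0000, theta = -0.5000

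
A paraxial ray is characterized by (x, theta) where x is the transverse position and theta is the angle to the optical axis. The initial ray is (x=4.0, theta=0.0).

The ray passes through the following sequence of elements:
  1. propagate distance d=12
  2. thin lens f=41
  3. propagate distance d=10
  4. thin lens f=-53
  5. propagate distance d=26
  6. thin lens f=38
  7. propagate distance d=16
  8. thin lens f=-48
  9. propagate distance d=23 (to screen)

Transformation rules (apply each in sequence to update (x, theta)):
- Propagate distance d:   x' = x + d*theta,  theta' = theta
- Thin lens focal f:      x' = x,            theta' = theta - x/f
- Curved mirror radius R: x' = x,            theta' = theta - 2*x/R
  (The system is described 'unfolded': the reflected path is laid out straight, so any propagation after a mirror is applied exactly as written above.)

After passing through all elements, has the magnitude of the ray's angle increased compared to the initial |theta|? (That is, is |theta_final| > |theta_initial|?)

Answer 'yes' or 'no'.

Initial: x=4.0000 theta=0.0000
After 1 (propagate distance d=12): x=4.0000 theta=0.0000
After 2 (thin lens f=41): x=4.0000 theta=-4/41 (≈-0.0976)
After 3 (propagate distance d=10): x=124/41 (≈3.0244) theta=-4/41 (≈-0.0976)
After 4 (thin lens f=-53): x=124/41 (≈3.0244) theta=-88/2173 (≈-0.0405)
After 5 (propagate distance d=26): x=4284/2173 (≈1.9715) theta=-88/2173 (≈-0.0405)
After 6 (thin lens f=38): x=4284/2173 (≈1.9715) theta=-3814/41287 (≈-0.0924)
After 7 (propagate distance d=16): x=20372/41287 (≈0.4934) theta=-3814/41287 (≈-0.0924)
After 8 (thin lens f=-48): x=20372/41287 (≈0.4934) theta=-40675/495444 (≈-0.0821)
After 9 (propagate distance d=23 (to screen)): x=-691061/495444 (≈-1.3948) theta=-40675/495444 (≈-0.0821)
|theta_initial|=0.0000 |theta_final|=40675/495444 (≈0.0821) -> increased

Answer: yes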